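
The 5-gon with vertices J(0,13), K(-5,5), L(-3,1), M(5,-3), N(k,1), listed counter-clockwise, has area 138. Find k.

12

The doubled signed area Σ (x_i y_{i+1} − x_{i+1} y_i) is linear in k.
With k=0 it equals 84; the coefficient of k is 16 (from the two edges through N).
So 16·k + 84 = 2·138 = 276 ⇒ k = 12.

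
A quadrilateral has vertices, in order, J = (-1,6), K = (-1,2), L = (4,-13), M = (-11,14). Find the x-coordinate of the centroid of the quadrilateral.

-124/39

Apply the surveyor's formula. First the cross-terms c_i = x_i·y_{i+1} − x_{i+1}·y_i:
  4, 5, -87, -52  ⇒  2A = -130, A = -65.
Then Σ (x_i + x_{i+1})·c_i = 1240, so x̄ = 1240 / (6·(-65)) = -124/39.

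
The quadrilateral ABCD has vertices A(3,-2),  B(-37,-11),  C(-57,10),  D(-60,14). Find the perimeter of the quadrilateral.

140

|AB| = √((-40)² + (-9)²) = √1681 = 41
|BC| = √((-20)² + (21)²) = √841 = 29
|CD| = √((-3)² + (4)²) = √25 = 5
|DA| = √((63)² + (-16)²) = √4225 = 65
Perimeter = 41 + 29 + 5 + 65 = 140.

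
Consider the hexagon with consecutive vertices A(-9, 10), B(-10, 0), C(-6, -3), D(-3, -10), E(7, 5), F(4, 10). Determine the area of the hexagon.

Apply Gauss's area formula: 2A = Σ (x_i·y_{i+1} − x_{i+1}·y_i), indices taken mod 6.
Σ = (100) + (30) + (51) + (55) + (50) + (130) = 416
Area = |Σ|/2 = 208.

208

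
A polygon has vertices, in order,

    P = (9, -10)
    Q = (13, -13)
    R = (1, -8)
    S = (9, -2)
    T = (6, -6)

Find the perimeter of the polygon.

|PQ| = √((4)² + (-3)²) = √25 = 5
|QR| = √((-12)² + (5)²) = √169 = 13
|RS| = √((8)² + (6)²) = √100 = 10
|ST| = √((-3)² + (-4)²) = √25 = 5
|TP| = √((3)² + (-4)²) = √25 = 5
Perimeter = 5 + 13 + 10 + 5 + 5 = 38.

38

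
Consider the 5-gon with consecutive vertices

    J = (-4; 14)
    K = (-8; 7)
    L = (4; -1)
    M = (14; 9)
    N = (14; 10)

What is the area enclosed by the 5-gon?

182

Σ = (84) + (-20) + (50) + (14) + (236) = 364
Area = |Σ|/2 = 182.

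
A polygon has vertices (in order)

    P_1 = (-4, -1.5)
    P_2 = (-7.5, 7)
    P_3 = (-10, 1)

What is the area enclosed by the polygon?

P_1→P_2: (-4)(7) − (-7.5)(-1.5) = -39.25
P_2→P_3: (-7.5)(1) − (-10)(7) = 62.5
P_3→P_1: (-10)(-1.5) − (-4)(1) = 19
Σ = 42.25
Area = |Σ|/2 = 21.125.

21.125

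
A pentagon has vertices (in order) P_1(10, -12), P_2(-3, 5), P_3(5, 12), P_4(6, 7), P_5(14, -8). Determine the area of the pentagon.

Apply Gauss's area formula: 2A = Σ (x_i·y_{i+1} − x_{i+1}·y_i), indices taken mod 5.
Σ = (14) + (-61) + (-37) + (-146) + (-88) = -318
Area = |Σ|/2 = 159.

159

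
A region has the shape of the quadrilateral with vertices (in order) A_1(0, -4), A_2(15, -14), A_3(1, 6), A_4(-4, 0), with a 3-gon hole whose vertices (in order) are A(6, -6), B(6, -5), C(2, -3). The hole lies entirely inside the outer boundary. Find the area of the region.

100

Outer boundary:
Apply the shoelace (surveyor's) formula: 2A = Σ (x_i·y_{i+1} − x_{i+1}·y_i), indices taken mod 4.
Σ = (60) + (104) + (24) + (16) = 204
Area = |Σ|/2 = 102.
Hole:
Apply the shoelace (surveyor's) formula: 2A = Σ (x_i·y_{i+1} − x_{i+1}·y_i), indices taken mod 3.
Σ = (6) + (-8) + (6) = 4
Area = |Σ|/2 = 2.
Net area = 102 − 2 = 100.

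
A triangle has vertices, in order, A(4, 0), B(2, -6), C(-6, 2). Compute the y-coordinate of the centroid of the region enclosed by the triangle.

-4/3

Apply the shoelace formula. First the cross-terms c_i = x_i·y_{i+1} − x_{i+1}·y_i:
  -24, -32, -8  ⇒  2A = -64, A = -32.
Then Σ (y_i + y_{i+1})·c_i = 256, so ȳ = 256 / (6·(-32)) = -4/3.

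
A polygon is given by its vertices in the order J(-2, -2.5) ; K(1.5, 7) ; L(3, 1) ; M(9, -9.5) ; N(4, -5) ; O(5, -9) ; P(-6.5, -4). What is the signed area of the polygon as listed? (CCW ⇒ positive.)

-77.75

Apply the shoelace (surveyor's) formula: 2A = Σ (x_i·y_{i+1} − x_{i+1}·y_i), indices taken mod 7.
J→K: (-2)(7) − (1.5)(-2.5) = -10.25
K→L: (1.5)(1) − (3)(7) = -19.5
L→M: (3)(-9.5) − (9)(1) = -37.5
M→N: (9)(-5) − (4)(-9.5) = -7
N→O: (4)(-9) − (5)(-5) = -11
O→P: (5)(-4) − (-6.5)(-9) = -78.5
P→J: (-6.5)(-2.5) − (-2)(-4) = 8.25
Σ = -155.5
Signed area = Σ/2 = -77.75 (negative ⇒ clockwise traversal).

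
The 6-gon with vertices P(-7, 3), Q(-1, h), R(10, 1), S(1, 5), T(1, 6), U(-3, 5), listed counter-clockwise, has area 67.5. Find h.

-2

The doubled signed area Σ (x_i y_{i+1} − x_{i+1} y_i) is linear in h.
With h=0 it equals 101; the coefficient of h is -17 (from the two edges through Q).
So -17·h + 101 = 2·67.5 = 135 ⇒ h = -2.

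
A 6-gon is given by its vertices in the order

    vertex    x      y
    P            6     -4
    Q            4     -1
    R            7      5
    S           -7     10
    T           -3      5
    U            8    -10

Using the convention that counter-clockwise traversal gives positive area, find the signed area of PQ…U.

77.5

Apply the shoelace formula: 2A = Σ (x_i·y_{i+1} − x_{i+1}·y_i), indices taken mod 6.
Σ = (10) + (27) + (105) + (-5) + (-10) + (28) = 155
Signed area = Σ/2 = 77.5 (positive ⇒ counter-clockwise traversal).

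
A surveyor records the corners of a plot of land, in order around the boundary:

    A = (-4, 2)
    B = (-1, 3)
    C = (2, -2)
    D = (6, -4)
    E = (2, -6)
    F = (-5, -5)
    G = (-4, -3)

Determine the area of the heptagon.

51.5

Apply the shoelace (surveyor's) formula: 2A = Σ (x_i·y_{i+1} − x_{i+1}·y_i), indices taken mod 7.
Cross-terms: -10, -4, 4, -28, -40, -5, -20  ⇒  Σ = -103
Area = |Σ|/2 = 51.5.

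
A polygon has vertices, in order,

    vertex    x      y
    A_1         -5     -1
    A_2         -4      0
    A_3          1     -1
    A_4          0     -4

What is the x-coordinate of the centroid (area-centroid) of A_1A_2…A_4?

-5/3

Apply the surveyor's formula. First the cross-terms c_i = x_i·y_{i+1} − x_{i+1}·y_i:
  -4, 4, -4, -20  ⇒  2A = -24, A = -12.
Then Σ (x_i + x_{i+1})·c_i = 120, so x̄ = 120 / (6·(-12)) = -5/3.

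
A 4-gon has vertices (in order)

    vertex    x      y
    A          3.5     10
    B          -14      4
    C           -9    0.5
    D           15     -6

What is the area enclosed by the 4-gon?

200.25

Cross-terms: 154, 29, 46.5, 171  ⇒  Σ = 400.5
Area = |Σ|/2 = 200.25.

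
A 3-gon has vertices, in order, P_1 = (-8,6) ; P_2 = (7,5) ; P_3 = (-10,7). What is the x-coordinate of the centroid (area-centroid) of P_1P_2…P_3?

Apply the surveyor's formula. First the cross-terms c_i = x_i·y_{i+1} − x_{i+1}·y_i:
  -82, 99, -4  ⇒  2A = 13, A = 6.5.
Then Σ (x_i + x_{i+1})·c_i = -143, so x̄ = -143 / (6·6.5) = -11/3.

-11/3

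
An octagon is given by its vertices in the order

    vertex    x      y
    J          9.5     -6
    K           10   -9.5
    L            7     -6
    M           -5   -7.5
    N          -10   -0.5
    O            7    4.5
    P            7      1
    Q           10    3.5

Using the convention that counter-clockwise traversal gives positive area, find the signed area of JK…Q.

-161.75

J→K: (9.5)(-9.5) − (10)(-6) = -30.25
K→L: (10)(-6) − (7)(-9.5) = 6.5
L→M: (7)(-7.5) − (-5)(-6) = -82.5
M→N: (-5)(-0.5) − (-10)(-7.5) = -72.5
N→O: (-10)(4.5) − (7)(-0.5) = -41.5
O→P: (7)(1) − (7)(4.5) = -24.5
P→Q: (7)(3.5) − (10)(1) = 14.5
Q→J: (10)(-6) − (9.5)(3.5) = -93.25
Σ = -323.5
Signed area = Σ/2 = -161.75 (negative ⇒ clockwise traversal).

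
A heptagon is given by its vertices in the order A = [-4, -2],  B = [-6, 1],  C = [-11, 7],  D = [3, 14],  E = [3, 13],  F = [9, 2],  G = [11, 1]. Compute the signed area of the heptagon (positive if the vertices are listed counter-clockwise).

Σ = (-16) + (-31) + (-175) + (-3) + (-111) + (-13) + (-18) = -367
Signed area = Σ/2 = -183.5 (negative ⇒ clockwise traversal).

-183.5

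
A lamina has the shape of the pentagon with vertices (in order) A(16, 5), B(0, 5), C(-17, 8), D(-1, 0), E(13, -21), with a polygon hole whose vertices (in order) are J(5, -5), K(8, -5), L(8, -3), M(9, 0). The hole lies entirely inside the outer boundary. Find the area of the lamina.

Outer boundary:
Apply Gauss's area formula: 2A = Σ (x_i·y_{i+1} − x_{i+1}·y_i), indices taken mod 5.
Σ = (80) + (85) + (8) + (21) + (401) = 595
Area = |Σ|/2 = 297.5.
Hole:
J→K: (5)(-5) − (8)(-5) = 15
K→L: (8)(-3) − (8)(-5) = 16
L→M: (8)(0) − (9)(-3) = 27
M→J: (9)(-5) − (5)(0) = -45
Σ = 13
Area = |Σ|/2 = 6.5.
Net area = 297.5 − 6.5 = 291.

291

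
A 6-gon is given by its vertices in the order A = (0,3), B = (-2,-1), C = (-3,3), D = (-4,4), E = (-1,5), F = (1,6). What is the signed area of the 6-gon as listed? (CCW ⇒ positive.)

-13.5

Apply Gauss's area formula: 2A = Σ (x_i·y_{i+1} − x_{i+1}·y_i), indices taken mod 6.
Cross-terms: 6, -9, 0, -16, -11, 3  ⇒  Σ = -27
Signed area = Σ/2 = -13.5 (negative ⇒ clockwise traversal).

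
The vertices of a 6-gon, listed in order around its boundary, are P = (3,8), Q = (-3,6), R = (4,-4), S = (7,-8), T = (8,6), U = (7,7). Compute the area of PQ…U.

Cross-terms: 42, -12, -4, 106, 14, 35  ⇒  Σ = 181
Area = |Σ|/2 = 90.5.

90.5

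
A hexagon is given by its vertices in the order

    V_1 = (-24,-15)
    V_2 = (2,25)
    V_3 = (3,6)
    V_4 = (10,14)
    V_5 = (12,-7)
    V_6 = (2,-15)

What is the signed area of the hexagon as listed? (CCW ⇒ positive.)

Cross-terms: -570, -63, -18, -238, -166, -390  ⇒  Σ = -1445
Signed area = Σ/2 = -722.5 (negative ⇒ clockwise traversal).

-722.5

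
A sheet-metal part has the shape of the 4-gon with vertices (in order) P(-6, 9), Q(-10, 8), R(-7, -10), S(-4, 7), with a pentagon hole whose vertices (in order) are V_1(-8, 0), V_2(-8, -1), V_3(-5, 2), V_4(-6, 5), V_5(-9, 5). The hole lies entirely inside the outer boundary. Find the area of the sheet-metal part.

43

Outer boundary:
Σ = (42) + (156) + (-89) + (6) = 115
Area = |Σ|/2 = 57.5.
Hole:
V_1→V_2: (-8)(-1) − (-8)(0) = 8
V_2→V_3: (-8)(2) − (-5)(-1) = -21
V_3→V_4: (-5)(5) − (-6)(2) = -13
V_4→V_5: (-6)(5) − (-9)(5) = 15
V_5→V_1: (-9)(0) − (-8)(5) = 40
Σ = 29
Area = |Σ|/2 = 14.5.
Net area = 57.5 − 14.5 = 43.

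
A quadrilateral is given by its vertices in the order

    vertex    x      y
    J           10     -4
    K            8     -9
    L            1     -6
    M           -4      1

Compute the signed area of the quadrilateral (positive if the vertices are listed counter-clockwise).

-57

Σ = (-58) + (-39) + (-23) + (6) = -114
Signed area = Σ/2 = -57 (negative ⇒ clockwise traversal).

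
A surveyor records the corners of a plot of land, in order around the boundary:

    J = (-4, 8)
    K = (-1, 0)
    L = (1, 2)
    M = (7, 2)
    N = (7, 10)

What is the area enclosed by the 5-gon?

73

Apply the shoelace formula: 2A = Σ (x_i·y_{i+1} − x_{i+1}·y_i), indices taken mod 5.
Σ = (8) + (-2) + (-12) + (56) + (96) = 146
Area = |Σ|/2 = 73.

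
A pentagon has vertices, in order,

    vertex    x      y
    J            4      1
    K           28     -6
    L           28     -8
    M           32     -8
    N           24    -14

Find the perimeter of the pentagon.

|JK| = √((24)² + (-7)²) = √625 = 25
|KL| = √((0)² + (-2)²) = √4 = 2
|LM| = √((4)² + (0)²) = √16 = 4
|MN| = √((-8)² + (-6)²) = √100 = 10
|NJ| = √((-20)² + (15)²) = √625 = 25
Perimeter = 25 + 2 + 4 + 10 + 25 = 66.

66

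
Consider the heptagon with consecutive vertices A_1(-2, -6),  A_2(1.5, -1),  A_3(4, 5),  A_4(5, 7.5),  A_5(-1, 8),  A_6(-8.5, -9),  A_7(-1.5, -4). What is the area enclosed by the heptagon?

Apply Gauss's area formula: 2A = Σ (x_i·y_{i+1} − x_{i+1}·y_i), indices taken mod 7.
Σ = (11) + (11.5) + (5) + (47.5) + (77) + (20.5) + (1) = 173.5
Area = |Σ|/2 = 86.75.

86.75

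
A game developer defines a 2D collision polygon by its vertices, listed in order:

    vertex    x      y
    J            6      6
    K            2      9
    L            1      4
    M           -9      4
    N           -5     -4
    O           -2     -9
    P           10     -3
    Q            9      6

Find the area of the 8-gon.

187.5

Σ = (42) + (-1) + (40) + (56) + (37) + (96) + (87) + (18) = 375
Area = |Σ|/2 = 187.5.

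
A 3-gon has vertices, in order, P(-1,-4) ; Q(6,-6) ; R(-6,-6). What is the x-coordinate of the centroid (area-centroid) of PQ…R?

Apply Gauss's area formula. First the cross-terms c_i = x_i·y_{i+1} − x_{i+1}·y_i:
  30, -72, 18  ⇒  2A = -24, A = -12.
Then Σ (x_i + x_{i+1})·c_i = 24, so x̄ = 24 / (6·(-12)) = -1/3.

-1/3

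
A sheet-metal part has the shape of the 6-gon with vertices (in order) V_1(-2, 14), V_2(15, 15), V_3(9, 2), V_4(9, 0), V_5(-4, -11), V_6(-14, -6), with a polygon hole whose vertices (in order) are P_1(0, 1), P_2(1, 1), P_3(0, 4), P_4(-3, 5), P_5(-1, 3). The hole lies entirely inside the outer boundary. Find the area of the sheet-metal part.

395

Outer boundary:
Apply the shoelace (surveyor's) formula: 2A = Σ (x_i·y_{i+1} − x_{i+1}·y_i), indices taken mod 6.
Σ = (-240) + (-105) + (-18) + (-99) + (-130) + (-208) = -800
Area = |Σ|/2 = 400.
Hole:
Cross-terms: -1, 4, 12, -4, -1  ⇒  Σ = 10
Area = |Σ|/2 = 5.
Net area = 400 − 5 = 395.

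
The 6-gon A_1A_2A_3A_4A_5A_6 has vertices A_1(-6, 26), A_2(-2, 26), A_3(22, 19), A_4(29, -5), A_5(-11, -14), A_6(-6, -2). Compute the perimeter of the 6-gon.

136

|A_1A_2| = √((4)² + (0)²) = √16 = 4
|A_2A_3| = √((24)² + (-7)²) = √625 = 25
|A_3A_4| = √((7)² + (-24)²) = √625 = 25
|A_4A_5| = √((-40)² + (-9)²) = √1681 = 41
|A_5A_6| = √((5)² + (12)²) = √169 = 13
|A_6A_1| = √((0)² + (28)²) = √784 = 28
Perimeter = 4 + 25 + 25 + 41 + 13 + 28 = 136.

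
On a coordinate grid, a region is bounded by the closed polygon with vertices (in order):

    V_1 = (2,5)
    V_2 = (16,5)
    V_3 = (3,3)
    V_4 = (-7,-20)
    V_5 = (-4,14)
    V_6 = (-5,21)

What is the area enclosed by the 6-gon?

Apply Gauss's area formula: 2A = Σ (x_i·y_{i+1} − x_{i+1}·y_i), indices taken mod 6.
V_1→V_2: (2)(5) − (16)(5) = -70
V_2→V_3: (16)(3) − (3)(5) = 33
V_3→V_4: (3)(-20) − (-7)(3) = -39
V_4→V_5: (-7)(14) − (-4)(-20) = -178
V_5→V_6: (-4)(21) − (-5)(14) = -14
V_6→V_1: (-5)(5) − (2)(21) = -67
Σ = -335
Area = |Σ|/2 = 167.5.

167.5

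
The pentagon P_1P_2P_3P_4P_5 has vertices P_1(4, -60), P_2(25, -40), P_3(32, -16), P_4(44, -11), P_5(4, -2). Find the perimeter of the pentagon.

|P_1P_2| = √((21)² + (20)²) = √841 = 29
|P_2P_3| = √((7)² + (24)²) = √625 = 25
|P_3P_4| = √((12)² + (5)²) = √169 = 13
|P_4P_5| = √((-40)² + (9)²) = √1681 = 41
|P_5P_1| = √((0)² + (-58)²) = √3364 = 58
Perimeter = 29 + 25 + 13 + 41 + 58 = 166.

166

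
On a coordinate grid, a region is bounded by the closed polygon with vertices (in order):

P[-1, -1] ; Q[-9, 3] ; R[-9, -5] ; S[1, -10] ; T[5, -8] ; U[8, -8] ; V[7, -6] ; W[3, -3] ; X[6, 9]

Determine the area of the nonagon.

Apply the shoelace (surveyor's) formula: 2A = Σ (x_i·y_{i+1} − x_{i+1}·y_i), indices taken mod 9.
P→Q: (-1)(3) − (-9)(-1) = -12
Q→R: (-9)(-5) − (-9)(3) = 72
R→S: (-9)(-10) − (1)(-5) = 95
S→T: (1)(-8) − (5)(-10) = 42
T→U: (5)(-8) − (8)(-8) = 24
U→V: (8)(-6) − (7)(-8) = 8
V→W: (7)(-3) − (3)(-6) = -3
W→X: (3)(9) − (6)(-3) = 45
X→P: (6)(-1) − (-1)(9) = 3
Σ = 274
Area = |Σ|/2 = 137.

137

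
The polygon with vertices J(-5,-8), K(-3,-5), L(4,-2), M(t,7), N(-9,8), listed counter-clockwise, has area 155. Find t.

The doubled signed area Σ (x_i y_{i+1} − x_{i+1} y_i) is linear in t.
With t=0 it equals 230; the coefficient of t is 10 (from the two edges through M).
So 10·t + 230 = 2·155 = 310 ⇒ t = 8.

8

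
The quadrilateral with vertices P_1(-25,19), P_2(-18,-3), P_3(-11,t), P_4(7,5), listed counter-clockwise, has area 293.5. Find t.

0

The doubled signed area Σ (x_i y_{i+1} − x_{i+1} y_i) is linear in t.
With t=0 it equals 587; the coefficient of t is -25 (from the two edges through P_3).
So -25·t + 587 = 2·293.5 = 587 ⇒ t = 0.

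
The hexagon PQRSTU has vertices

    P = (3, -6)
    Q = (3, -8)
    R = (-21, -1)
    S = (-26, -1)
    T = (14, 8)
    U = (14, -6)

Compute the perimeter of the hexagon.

|PQ| = √((0)² + (-2)²) = √4 = 2
|QR| = √((-24)² + (7)²) = √625 = 25
|RS| = √((-5)² + (0)²) = √25 = 5
|ST| = √((40)² + (9)²) = √1681 = 41
|TU| = √((0)² + (-14)²) = √196 = 14
|UP| = √((-11)² + (0)²) = √121 = 11
Perimeter = 2 + 25 + 5 + 41 + 14 + 11 = 98.

98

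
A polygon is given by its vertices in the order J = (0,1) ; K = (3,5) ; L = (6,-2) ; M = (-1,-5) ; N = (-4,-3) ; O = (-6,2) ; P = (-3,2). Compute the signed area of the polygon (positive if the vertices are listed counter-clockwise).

-61.5

Σ = (-3) + (-36) + (-32) + (-17) + (-26) + (-6) + (-3) = -123
Signed area = Σ/2 = -61.5 (negative ⇒ clockwise traversal).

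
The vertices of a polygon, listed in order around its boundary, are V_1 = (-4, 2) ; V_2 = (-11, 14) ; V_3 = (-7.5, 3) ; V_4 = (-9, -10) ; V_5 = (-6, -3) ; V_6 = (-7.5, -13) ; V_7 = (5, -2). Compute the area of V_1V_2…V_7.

122.25

Cross-terms: -34, 72, 102, -33, 55.5, 80, 2  ⇒  Σ = 244.5
Area = |Σ|/2 = 122.25.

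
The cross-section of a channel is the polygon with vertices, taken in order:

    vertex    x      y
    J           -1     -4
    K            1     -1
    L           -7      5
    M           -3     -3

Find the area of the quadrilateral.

Σ = (5) + (-2) + (36) + (9) = 48
Area = |Σ|/2 = 24.

24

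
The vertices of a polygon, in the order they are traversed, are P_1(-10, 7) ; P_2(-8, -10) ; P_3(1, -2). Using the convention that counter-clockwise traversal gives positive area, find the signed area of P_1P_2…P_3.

84.5

Σ = (156) + (26) + (-13) = 169
Signed area = Σ/2 = 84.5 (positive ⇒ counter-clockwise traversal).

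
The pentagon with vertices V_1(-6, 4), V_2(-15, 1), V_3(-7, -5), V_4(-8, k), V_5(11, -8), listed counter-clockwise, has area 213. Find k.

The doubled signed area Σ (x_i y_{i+1} − x_{i+1} y_i) is linear in k.
With k=0 it equals 156; the coefficient of k is -18 (from the two edges through V_4).
So -18·k + 156 = 2·213 = 426 ⇒ k = -15.

-15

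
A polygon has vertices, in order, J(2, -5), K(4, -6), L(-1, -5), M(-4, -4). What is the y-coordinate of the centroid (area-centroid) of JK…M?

-5

Apply the surveyor's formula. First the cross-terms c_i = x_i·y_{i+1} − x_{i+1}·y_i:
  8, -26, -16, 28  ⇒  2A = -6, A = -3.
Then Σ (y_i + y_{i+1})·c_i = 90, so ȳ = 90 / (6·(-3)) = -5.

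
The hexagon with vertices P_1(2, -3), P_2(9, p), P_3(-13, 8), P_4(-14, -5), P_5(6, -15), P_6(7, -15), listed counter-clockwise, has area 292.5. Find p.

Write out the shoelace sum; only the two edges meeting at P_2 involve p:
2·Area = [(2·p − 9·(-3)) + (9·8 − (-13)·p)] + 441
       = 15·p + 540 = 585
⇒ p = 3.

3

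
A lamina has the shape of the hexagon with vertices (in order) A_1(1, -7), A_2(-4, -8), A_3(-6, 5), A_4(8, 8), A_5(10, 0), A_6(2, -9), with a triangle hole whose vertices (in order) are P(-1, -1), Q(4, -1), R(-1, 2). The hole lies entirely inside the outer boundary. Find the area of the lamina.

Outer boundary:
Apply the surveyor's formula: 2A = Σ (x_i·y_{i+1} − x_{i+1}·y_i), indices taken mod 6.
Σ = (-36) + (-68) + (-88) + (-80) + (-90) + (-5) = -367
Area = |Σ|/2 = 183.5.
Hole:
Apply the shoelace (surveyor's) formula: 2A = Σ (x_i·y_{i+1} − x_{i+1}·y_i), indices taken mod 3.
Σ = (5) + (7) + (3) = 15
Area = |Σ|/2 = 7.5.
Net area = 183.5 − 7.5 = 176.

176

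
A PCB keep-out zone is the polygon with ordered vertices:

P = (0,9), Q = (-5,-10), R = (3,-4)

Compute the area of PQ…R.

Σ = (45) + (50) + (27) = 122
Area = |Σ|/2 = 61.

61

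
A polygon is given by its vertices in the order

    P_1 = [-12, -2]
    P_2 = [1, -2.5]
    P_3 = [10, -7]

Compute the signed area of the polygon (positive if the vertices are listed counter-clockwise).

-27

Σ = (32) + (18) + (-104) = -54
Signed area = Σ/2 = -27 (negative ⇒ clockwise traversal).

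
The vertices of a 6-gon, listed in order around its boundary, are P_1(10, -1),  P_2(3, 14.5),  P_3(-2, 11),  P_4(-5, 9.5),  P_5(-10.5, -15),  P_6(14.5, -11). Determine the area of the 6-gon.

424.625

P_1→P_2: (10)(14.5) − (3)(-1) = 148
P_2→P_3: (3)(11) − (-2)(14.5) = 62
P_3→P_4: (-2)(9.5) − (-5)(11) = 36
P_4→P_5: (-5)(-15) − (-10.5)(9.5) = 174.75
P_5→P_6: (-10.5)(-11) − (14.5)(-15) = 333
P_6→P_1: (14.5)(-1) − (10)(-11) = 95.5
Σ = 849.25
Area = |Σ|/2 = 424.625.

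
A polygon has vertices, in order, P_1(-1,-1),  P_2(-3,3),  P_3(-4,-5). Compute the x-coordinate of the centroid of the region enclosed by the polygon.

Apply the shoelace formula. First the cross-terms c_i = x_i·y_{i+1} − x_{i+1}·y_i:
  -6, 27, -1  ⇒  2A = 20, A = 10.
Then Σ (x_i + x_{i+1})·c_i = -160, so x̄ = -160 / (6·10) = -8/3.

-8/3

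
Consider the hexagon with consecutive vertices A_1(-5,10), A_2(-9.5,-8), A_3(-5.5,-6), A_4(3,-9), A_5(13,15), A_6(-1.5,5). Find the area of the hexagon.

A_1→A_2: (-5)(-8) − (-9.5)(10) = 135
A_2→A_3: (-9.5)(-6) − (-5.5)(-8) = 13
A_3→A_4: (-5.5)(-9) − (3)(-6) = 67.5
A_4→A_5: (3)(15) − (13)(-9) = 162
A_5→A_6: (13)(5) − (-1.5)(15) = 87.5
A_6→A_1: (-1.5)(10) − (-5)(5) = 10
Σ = 475
Area = |Σ|/2 = 237.5.

237.5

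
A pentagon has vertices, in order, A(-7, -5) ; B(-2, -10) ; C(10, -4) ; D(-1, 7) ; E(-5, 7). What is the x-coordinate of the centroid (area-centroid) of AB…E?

Apply the surveyor's formula. First the cross-terms c_i = x_i·y_{i+1} − x_{i+1}·y_i:
  60, 108, 66, 28, 74  ⇒  2A = 336, A = 168.
Then Σ (x_i + x_{i+1})·c_i = -138, so x̄ = -138 / (6·168) = -23/168.

-23/168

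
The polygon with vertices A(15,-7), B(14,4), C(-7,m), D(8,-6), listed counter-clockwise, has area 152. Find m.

7

The doubled signed area Σ (x_i y_{i+1} − x_{i+1} y_i) is linear in m.
With m=0 it equals 262; the coefficient of m is 6 (from the two edges through C).
So 6·m + 262 = 2·152 = 304 ⇒ m = 7.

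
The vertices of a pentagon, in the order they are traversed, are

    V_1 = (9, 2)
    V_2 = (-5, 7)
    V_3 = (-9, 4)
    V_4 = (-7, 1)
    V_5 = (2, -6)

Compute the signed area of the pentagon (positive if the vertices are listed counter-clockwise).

Apply the surveyor's formula: 2A = Σ (x_i·y_{i+1} − x_{i+1}·y_i), indices taken mod 5.
Cross-terms: 73, 43, 19, 40, 58  ⇒  Σ = 233
Signed area = Σ/2 = 116.5 (positive ⇒ counter-clockwise traversal).

116.5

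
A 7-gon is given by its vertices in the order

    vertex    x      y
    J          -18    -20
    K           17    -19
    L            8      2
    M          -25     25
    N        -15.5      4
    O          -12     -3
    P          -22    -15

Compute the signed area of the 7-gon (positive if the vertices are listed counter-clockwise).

Apply the shoelace (surveyor's) formula: 2A = Σ (x_i·y_{i+1} − x_{i+1}·y_i), indices taken mod 7.
Σ = (682) + (186) + (250) + (287.5) + (94.5) + (114) + (170) = 1784
Signed area = Σ/2 = 892 (positive ⇒ counter-clockwise traversal).

892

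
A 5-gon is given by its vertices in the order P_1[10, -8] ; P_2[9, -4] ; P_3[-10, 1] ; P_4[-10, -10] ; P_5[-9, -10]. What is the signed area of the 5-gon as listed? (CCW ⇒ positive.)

Apply the shoelace formula: 2A = Σ (x_i·y_{i+1} − x_{i+1}·y_i), indices taken mod 5.
Σ = (32) + (-31) + (110) + (10) + (172) = 293
Signed area = Σ/2 = 146.5 (positive ⇒ counter-clockwise traversal).

146.5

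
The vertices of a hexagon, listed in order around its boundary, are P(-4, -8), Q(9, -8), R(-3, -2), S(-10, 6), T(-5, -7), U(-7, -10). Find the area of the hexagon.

Apply the surveyor's formula: 2A = Σ (x_i·y_{i+1} − x_{i+1}·y_i), indices taken mod 6.
Σ = (104) + (-42) + (-38) + (100) + (1) + (16) = 141
Area = |Σ|/2 = 70.5.

70.5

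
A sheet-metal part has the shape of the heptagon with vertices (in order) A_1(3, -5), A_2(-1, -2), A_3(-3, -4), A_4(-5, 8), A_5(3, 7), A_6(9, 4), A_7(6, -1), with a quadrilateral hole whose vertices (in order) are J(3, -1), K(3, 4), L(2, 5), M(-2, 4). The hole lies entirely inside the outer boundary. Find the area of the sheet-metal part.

98.5

Outer boundary:
Cross-terms: -11, -2, -44, -59, -51, -33, -27  ⇒  Σ = -227
Area = |Σ|/2 = 113.5.
Hole:
Cross-terms: 15, 7, 18, -10  ⇒  Σ = 30
Area = |Σ|/2 = 15.
Net area = 113.5 − 15 = 98.5.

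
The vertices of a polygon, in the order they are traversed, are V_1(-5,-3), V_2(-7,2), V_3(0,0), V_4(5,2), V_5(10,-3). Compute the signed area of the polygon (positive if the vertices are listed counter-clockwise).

Apply the shoelace formula: 2A = Σ (x_i·y_{i+1} − x_{i+1}·y_i), indices taken mod 5.
Cross-terms: -31, 0, 0, -35, -45  ⇒  Σ = -111
Signed area = Σ/2 = -55.5 (negative ⇒ clockwise traversal).

-55.5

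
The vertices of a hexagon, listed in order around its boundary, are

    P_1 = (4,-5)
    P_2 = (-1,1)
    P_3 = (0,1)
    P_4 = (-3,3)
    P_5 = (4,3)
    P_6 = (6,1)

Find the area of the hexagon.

34

Apply the surveyor's formula: 2A = Σ (x_i·y_{i+1} − x_{i+1}·y_i), indices taken mod 6.
Σ = (-1) + (-1) + (3) + (-21) + (-14) + (-34) = -68
Area = |Σ|/2 = 34.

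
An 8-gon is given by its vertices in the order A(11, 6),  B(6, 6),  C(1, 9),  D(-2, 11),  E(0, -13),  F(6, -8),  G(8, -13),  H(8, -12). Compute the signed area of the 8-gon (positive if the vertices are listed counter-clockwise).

A→B: (11)(6) − (6)(6) = 30
B→C: (6)(9) − (1)(6) = 48
C→D: (1)(11) − (-2)(9) = 29
D→E: (-2)(-13) − (0)(11) = 26
E→F: (0)(-8) − (6)(-13) = 78
F→G: (6)(-13) − (8)(-8) = -14
G→H: (8)(-12) − (8)(-13) = 8
H→A: (8)(6) − (11)(-12) = 180
Σ = 385
Signed area = Σ/2 = 192.5 (positive ⇒ counter-clockwise traversal).

192.5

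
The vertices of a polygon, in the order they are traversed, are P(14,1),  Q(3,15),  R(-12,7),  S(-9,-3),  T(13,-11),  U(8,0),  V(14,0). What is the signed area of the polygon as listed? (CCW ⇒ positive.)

Apply the shoelace formula: 2A = Σ (x_i·y_{i+1} − x_{i+1}·y_i), indices taken mod 7.
P→Q: (14)(15) − (3)(1) = 207
Q→R: (3)(7) − (-12)(15) = 201
R→S: (-12)(-3) − (-9)(7) = 99
S→T: (-9)(-11) − (13)(-3) = 138
T→U: (13)(0) − (8)(-11) = 88
U→V: (8)(0) − (14)(0) = 0
V→P: (14)(1) − (14)(0) = 14
Σ = 747
Signed area = Σ/2 = 373.5 (positive ⇒ counter-clockwise traversal).

373.5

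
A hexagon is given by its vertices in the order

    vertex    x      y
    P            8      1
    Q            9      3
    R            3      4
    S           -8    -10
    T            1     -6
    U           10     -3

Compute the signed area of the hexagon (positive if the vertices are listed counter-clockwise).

96.5

Apply the shoelace formula: 2A = Σ (x_i·y_{i+1} − x_{i+1}·y_i), indices taken mod 6.
Cross-terms: 15, 27, 2, 58, 57, 34  ⇒  Σ = 193
Signed area = Σ/2 = 96.5 (positive ⇒ counter-clockwise traversal).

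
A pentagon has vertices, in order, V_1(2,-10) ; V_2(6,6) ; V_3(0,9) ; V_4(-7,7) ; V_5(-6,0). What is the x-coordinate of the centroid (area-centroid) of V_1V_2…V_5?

Apply Gauss's area formula. First the cross-terms c_i = x_i·y_{i+1} − x_{i+1}·y_i:
  72, 54, 63, 42, 60  ⇒  2A = 291, A = 145.5.
Then Σ (x_i + x_{i+1})·c_i = -327, so x̄ = -327 / (6·145.5) = -109/291.

-109/291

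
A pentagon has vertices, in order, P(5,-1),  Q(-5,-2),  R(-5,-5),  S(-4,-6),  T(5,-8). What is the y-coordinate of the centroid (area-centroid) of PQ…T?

-451/107

Apply Gauss's area formula. First the cross-terms c_i = x_i·y_{i+1} − x_{i+1}·y_i:
  -15, 15, 10, 62, 35  ⇒  2A = 107, A = 53.5.
Then Σ (y_i + y_{i+1})·c_i = -1353, so ȳ = -1353 / (6·53.5) = -451/107.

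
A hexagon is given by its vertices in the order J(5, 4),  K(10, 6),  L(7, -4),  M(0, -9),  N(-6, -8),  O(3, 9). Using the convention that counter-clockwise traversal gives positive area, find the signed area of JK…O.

-136

Apply the surveyor's formula: 2A = Σ (x_i·y_{i+1} − x_{i+1}·y_i), indices taken mod 6.
Cross-terms: -10, -82, -63, -54, -30, -33  ⇒  Σ = -272
Signed area = Σ/2 = -136 (negative ⇒ clockwise traversal).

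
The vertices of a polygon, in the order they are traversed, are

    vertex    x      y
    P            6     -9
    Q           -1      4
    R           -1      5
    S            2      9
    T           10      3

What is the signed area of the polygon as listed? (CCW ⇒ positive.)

-98.5

Σ = (15) + (-1) + (-19) + (-84) + (-108) = -197
Signed area = Σ/2 = -98.5 (negative ⇒ clockwise traversal).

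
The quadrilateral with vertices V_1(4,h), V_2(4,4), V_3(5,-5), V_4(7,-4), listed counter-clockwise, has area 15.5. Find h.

Write out the shoelace sum; only the two edges meeting at V_1 involve h:
2·Area = [(7·h − 4·(-4)) + (4·4 − 4·h)] + -25
       = 3·h + 7 = 31
⇒ h = 8.

8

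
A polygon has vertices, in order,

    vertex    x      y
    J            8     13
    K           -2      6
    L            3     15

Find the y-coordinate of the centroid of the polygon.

34/3

Apply Gauss's area formula. First the cross-terms c_i = x_i·y_{i+1} − x_{i+1}·y_i:
  74, -48, -81  ⇒  2A = -55, A = -27.5.
Then Σ (y_i + y_{i+1})·c_i = -1870, so ȳ = -1870 / (6·(-27.5)) = 34/3.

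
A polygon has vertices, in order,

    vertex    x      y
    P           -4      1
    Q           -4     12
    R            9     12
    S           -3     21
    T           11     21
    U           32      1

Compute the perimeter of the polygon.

|PQ| = √((0)² + (11)²) = √121 = 11
|QR| = √((13)² + (0)²) = √169 = 13
|RS| = √((-12)² + (9)²) = √225 = 15
|ST| = √((14)² + (0)²) = √196 = 14
|TU| = √((21)² + (-20)²) = √841 = 29
|UP| = √((-36)² + (0)²) = √1296 = 36
Perimeter = 11 + 13 + 15 + 14 + 29 + 36 = 118.

118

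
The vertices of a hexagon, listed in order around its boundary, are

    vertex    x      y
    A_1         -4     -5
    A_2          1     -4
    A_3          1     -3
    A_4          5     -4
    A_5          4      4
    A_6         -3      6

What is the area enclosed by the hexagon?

Cross-terms: 21, 1, 11, 36, 36, 39  ⇒  Σ = 144
Area = |Σ|/2 = 72.

72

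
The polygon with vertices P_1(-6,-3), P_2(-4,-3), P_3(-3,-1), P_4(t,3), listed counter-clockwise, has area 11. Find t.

-6

Write out the shoelace sum; only the two edges meeting at P_4 involve t:
2·Area = [((-3)·3 − t·(-1)) + (t·(-3) − (-6)·3)] + 1
       = -2·t + 10 = 22
⇒ t = -6.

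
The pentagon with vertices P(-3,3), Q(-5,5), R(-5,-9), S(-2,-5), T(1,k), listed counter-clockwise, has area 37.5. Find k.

-10

Write out the shoelace sum; only the two edges meeting at T involve k:
2·Area = [((-2)·k − 1·(-5)) + (1·3 − (-3)·k)] + 77
       = 1·k + 85 = 75
⇒ k = -10.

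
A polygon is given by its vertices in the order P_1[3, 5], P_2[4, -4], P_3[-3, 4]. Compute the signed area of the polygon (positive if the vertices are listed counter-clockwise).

Apply Gauss's area formula: 2A = Σ (x_i·y_{i+1} − x_{i+1}·y_i), indices taken mod 3.
Cross-terms: -32, 4, -27  ⇒  Σ = -55
Signed area = Σ/2 = -27.5 (negative ⇒ clockwise traversal).

-27.5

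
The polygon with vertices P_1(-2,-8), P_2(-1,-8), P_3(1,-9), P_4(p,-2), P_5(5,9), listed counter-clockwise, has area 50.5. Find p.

The doubled signed area Σ (x_i y_{i+1} − x_{i+1} y_i) is linear in p.
With p=0 it equals 11; the coefficient of p is 18 (from the two edges through P_4).
So 18·p + 11 = 2·50.5 = 101 ⇒ p = 5.

5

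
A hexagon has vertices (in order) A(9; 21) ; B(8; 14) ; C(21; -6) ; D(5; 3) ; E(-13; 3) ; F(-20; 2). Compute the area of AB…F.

320.5

Apply Gauss's area formula: 2A = Σ (x_i·y_{i+1} − x_{i+1}·y_i), indices taken mod 6.
A→B: (9)(14) − (8)(21) = -42
B→C: (8)(-6) − (21)(14) = -342
C→D: (21)(3) − (5)(-6) = 93
D→E: (5)(3) − (-13)(3) = 54
E→F: (-13)(2) − (-20)(3) = 34
F→A: (-20)(21) − (9)(2) = -438
Σ = -641
Area = |Σ|/2 = 320.5.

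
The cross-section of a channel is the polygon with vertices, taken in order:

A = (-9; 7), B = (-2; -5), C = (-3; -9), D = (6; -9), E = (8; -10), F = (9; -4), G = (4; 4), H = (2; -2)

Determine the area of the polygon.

122.5

Apply the shoelace formula: 2A = Σ (x_i·y_{i+1} − x_{i+1}·y_i), indices taken mod 8.
A→B: (-9)(-5) − (-2)(7) = 59
B→C: (-2)(-9) − (-3)(-5) = 3
C→D: (-3)(-9) − (6)(-9) = 81
D→E: (6)(-10) − (8)(-9) = 12
E→F: (8)(-4) − (9)(-10) = 58
F→G: (9)(4) − (4)(-4) = 52
G→H: (4)(-2) − (2)(4) = -16
H→A: (2)(7) − (-9)(-2) = -4
Σ = 245
Area = |Σ|/2 = 122.5.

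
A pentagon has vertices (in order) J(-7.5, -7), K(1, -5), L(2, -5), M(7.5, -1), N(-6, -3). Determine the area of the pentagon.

Apply the surveyor's formula: 2A = Σ (x_i·y_{i+1} − x_{i+1}·y_i), indices taken mod 5.
Σ = (44.5) + (5) + (35.5) + (-28.5) + (19.5) = 76
Area = |Σ|/2 = 38.

38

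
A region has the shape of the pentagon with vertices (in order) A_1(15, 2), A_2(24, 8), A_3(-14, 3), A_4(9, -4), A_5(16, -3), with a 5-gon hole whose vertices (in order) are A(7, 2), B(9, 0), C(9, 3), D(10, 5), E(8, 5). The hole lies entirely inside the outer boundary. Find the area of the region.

Outer boundary:
Apply the shoelace (surveyor's) formula: 2A = Σ (x_i·y_{i+1} − x_{i+1}·y_i), indices taken mod 5.
Cross-terms: 72, 184, 29, 37, 77  ⇒  Σ = 399
Area = |Σ|/2 = 199.5.
Hole:
Apply the shoelace (surveyor's) formula: 2A = Σ (x_i·y_{i+1} − x_{i+1}·y_i), indices taken mod 5.
Cross-terms: -18, 27, 15, 10, -19  ⇒  Σ = 15
Area = |Σ|/2 = 7.5.
Net area = 199.5 − 7.5 = 192.

192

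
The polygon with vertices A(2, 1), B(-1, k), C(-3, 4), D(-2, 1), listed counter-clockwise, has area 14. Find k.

6

Write out the shoelace sum; only the two edges meeting at B involve k:
2·Area = [(2·k − (-1)·1) + ((-1)·4 − (-3)·k)] + 1
       = 5·k + -2 = 28
⇒ k = 6.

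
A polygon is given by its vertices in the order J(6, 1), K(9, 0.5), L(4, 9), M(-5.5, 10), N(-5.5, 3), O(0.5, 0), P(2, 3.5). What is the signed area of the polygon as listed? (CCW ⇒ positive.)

91.125

Apply Gauss's area formula: 2A = Σ (x_i·y_{i+1} − x_{i+1}·y_i), indices taken mod 7.
Σ = (-6) + (79) + (89.5) + (38.5) + (-1.5) + (1.75) + (-19) = 182.25
Signed area = Σ/2 = 91.125 (positive ⇒ counter-clockwise traversal).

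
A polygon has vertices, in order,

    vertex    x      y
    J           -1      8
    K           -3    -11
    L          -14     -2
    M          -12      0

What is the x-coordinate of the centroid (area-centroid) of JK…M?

-1416/233

Apply the shoelace (surveyor's) formula. First the cross-terms c_i = x_i·y_{i+1} − x_{i+1}·y_i:
  35, -148, -24, -96  ⇒  2A = -233, A = -116.5.
Then Σ (x_i + x_{i+1})·c_i = 4248, so x̄ = 4248 / (6·(-116.5)) = -1416/233.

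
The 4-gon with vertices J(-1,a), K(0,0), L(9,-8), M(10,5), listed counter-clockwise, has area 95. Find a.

The doubled signed area Σ (x_i y_{i+1} − x_{i+1} y_i) is linear in a.
With a=0 it equals 130; the coefficient of a is 10 (from the two edges through J).
So 10·a + 130 = 2·95 = 190 ⇒ a = 6.

6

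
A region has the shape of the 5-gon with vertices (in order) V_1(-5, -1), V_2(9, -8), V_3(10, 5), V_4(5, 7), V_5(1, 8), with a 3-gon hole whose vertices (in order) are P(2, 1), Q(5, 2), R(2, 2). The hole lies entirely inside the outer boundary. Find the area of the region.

Outer boundary:
Apply the shoelace (surveyor's) formula: 2A = Σ (x_i·y_{i+1} − x_{i+1}·y_i), indices taken mod 5.
Σ = (49) + (125) + (45) + (33) + (39) = 291
Area = |Σ|/2 = 145.5.
Hole:
Apply Gauss's area formula: 2A = Σ (x_i·y_{i+1} − x_{i+1}·y_i), indices taken mod 3.
Σ = (-1) + (6) + (-2) = 3
Area = |Σ|/2 = 1.5.
Net area = 145.5 − 1.5 = 144.

144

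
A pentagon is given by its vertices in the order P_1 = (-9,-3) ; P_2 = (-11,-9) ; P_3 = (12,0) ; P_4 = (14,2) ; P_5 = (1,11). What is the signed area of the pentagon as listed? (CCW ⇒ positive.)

Apply the shoelace formula: 2A = Σ (x_i·y_{i+1} − x_{i+1}·y_i), indices taken mod 5.
Cross-terms: 48, 108, 24, 152, 96  ⇒  Σ = 428
Signed area = Σ/2 = 214 (positive ⇒ counter-clockwise traversal).

214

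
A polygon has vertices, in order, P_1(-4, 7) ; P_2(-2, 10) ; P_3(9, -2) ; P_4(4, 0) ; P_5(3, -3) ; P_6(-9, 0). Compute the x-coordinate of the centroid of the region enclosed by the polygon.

Apply the shoelace formula. First the cross-terms c_i = x_i·y_{i+1} − x_{i+1}·y_i:
  -26, -86, 8, -12, -27, -63  ⇒  2A = -206, A = -103.
Then Σ (x_i + x_{i+1})·c_i = 555, so x̄ = 555 / (6·(-103)) = -185/206.

-185/206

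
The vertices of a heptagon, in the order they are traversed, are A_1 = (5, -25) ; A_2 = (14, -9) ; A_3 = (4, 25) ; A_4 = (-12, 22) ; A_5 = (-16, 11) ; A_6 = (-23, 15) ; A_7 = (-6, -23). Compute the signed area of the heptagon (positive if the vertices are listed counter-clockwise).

Apply the shoelace (surveyor's) formula: 2A = Σ (x_i·y_{i+1} − x_{i+1}·y_i), indices taken mod 7.
Σ = (305) + (386) + (388) + (220) + (13) + (619) + (265) = 2196
Signed area = Σ/2 = 1098 (positive ⇒ counter-clockwise traversal).

1098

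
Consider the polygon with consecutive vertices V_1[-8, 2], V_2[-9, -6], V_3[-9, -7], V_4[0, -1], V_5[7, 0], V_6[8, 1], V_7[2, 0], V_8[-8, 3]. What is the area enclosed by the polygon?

V_1→V_2: (-8)(-6) − (-9)(2) = 66
V_2→V_3: (-9)(-7) − (-9)(-6) = 9
V_3→V_4: (-9)(-1) − (0)(-7) = 9
V_4→V_5: (0)(0) − (7)(-1) = 7
V_5→V_6: (7)(1) − (8)(0) = 7
V_6→V_7: (8)(0) − (2)(1) = -2
V_7→V_8: (2)(3) − (-8)(0) = 6
V_8→V_1: (-8)(2) − (-8)(3) = 8
Σ = 110
Area = |Σ|/2 = 55.

55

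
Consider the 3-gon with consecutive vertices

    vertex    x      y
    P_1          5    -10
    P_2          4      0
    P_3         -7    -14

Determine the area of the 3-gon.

62

Cross-terms: 40, -56, 140  ⇒  Σ = 124
Area = |Σ|/2 = 62.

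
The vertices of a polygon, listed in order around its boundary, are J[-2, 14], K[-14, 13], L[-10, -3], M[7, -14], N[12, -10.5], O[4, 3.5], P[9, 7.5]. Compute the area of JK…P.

Apply Gauss's area formula: 2A = Σ (x_i·y_{i+1} − x_{i+1}·y_i), indices taken mod 7.
Σ = (170) + (172) + (161) + (94.5) + (84) + (-1.5) + (141) = 821
Area = |Σ|/2 = 410.5.

410.5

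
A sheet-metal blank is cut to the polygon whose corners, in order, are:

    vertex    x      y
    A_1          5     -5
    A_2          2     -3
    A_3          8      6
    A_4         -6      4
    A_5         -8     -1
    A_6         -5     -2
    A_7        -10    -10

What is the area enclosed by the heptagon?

Apply the surveyor's formula: 2A = Σ (x_i·y_{i+1} − x_{i+1}·y_i), indices taken mod 7.
Σ = (-5) + (36) + (68) + (38) + (11) + (30) + (100) = 278
Area = |Σ|/2 = 139.

139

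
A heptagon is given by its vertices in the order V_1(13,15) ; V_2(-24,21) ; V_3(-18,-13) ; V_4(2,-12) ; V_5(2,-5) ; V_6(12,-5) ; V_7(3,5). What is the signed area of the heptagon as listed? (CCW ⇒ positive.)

Σ = (633) + (690) + (242) + (14) + (50) + (75) + (-20) = 1684
Signed area = Σ/2 = 842 (positive ⇒ counter-clockwise traversal).

842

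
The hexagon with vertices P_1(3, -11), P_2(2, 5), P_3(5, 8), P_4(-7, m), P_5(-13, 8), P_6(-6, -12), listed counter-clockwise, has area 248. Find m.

The doubled signed area Σ (x_i y_{i+1} − x_{i+1} y_i) is linear in m.
With m=0 it equals 334; the coefficient of m is 18 (from the two edges through P_4).
So 18·m + 334 = 2·248 = 496 ⇒ m = 9.

9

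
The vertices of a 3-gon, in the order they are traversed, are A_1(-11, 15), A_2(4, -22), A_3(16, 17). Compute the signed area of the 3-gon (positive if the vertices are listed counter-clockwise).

514.5

Apply the surveyor's formula: 2A = Σ (x_i·y_{i+1} − x_{i+1}·y_i), indices taken mod 3.
Σ = (182) + (420) + (427) = 1029
Signed area = Σ/2 = 514.5 (positive ⇒ counter-clockwise traversal).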